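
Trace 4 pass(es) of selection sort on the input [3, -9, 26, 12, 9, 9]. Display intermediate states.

Pass 1: Select minimum -9 at index 1, swap -> [-9, 3, 26, 12, 9, 9]
Pass 2: Select minimum 3 at index 1, swap -> [-9, 3, 26, 12, 9, 9]
Pass 3: Select minimum 9 at index 4, swap -> [-9, 3, 9, 12, 26, 9]
Pass 4: Select minimum 9 at index 5, swap -> [-9, 3, 9, 9, 26, 12]


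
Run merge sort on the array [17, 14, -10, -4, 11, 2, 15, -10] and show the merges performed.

Divide and conquer:
  Merge [17] + [14] -> [14, 17]
  Merge [-10] + [-4] -> [-10, -4]
  Merge [14, 17] + [-10, -4] -> [-10, -4, 14, 17]
  Merge [11] + [2] -> [2, 11]
  Merge [15] + [-10] -> [-10, 15]
  Merge [2, 11] + [-10, 15] -> [-10, 2, 11, 15]
  Merge [-10, -4, 14, 17] + [-10, 2, 11, 15] -> [-10, -10, -4, 2, 11, 14, 15, 17]


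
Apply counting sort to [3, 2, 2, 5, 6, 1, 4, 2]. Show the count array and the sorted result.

Count array: [0, 1, 3, 1, 1, 1, 1]
(count[i] = number of elements equal to i)
Cumulative count: [0, 1, 4, 5, 6, 7, 8]
Sorted: [1, 2, 2, 2, 3, 4, 5, 6]


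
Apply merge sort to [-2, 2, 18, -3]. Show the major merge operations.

Divide and conquer:
  Merge [-2] + [2] -> [-2, 2]
  Merge [18] + [-3] -> [-3, 18]
  Merge [-2, 2] + [-3, 18] -> [-3, -2, 2, 18]


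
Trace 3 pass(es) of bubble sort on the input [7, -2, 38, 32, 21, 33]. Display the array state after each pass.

After pass 1: [-2, 7, 32, 21, 33, 38] (4 swaps)
After pass 2: [-2, 7, 21, 32, 33, 38] (1 swaps)
After pass 3: [-2, 7, 21, 32, 33, 38] (0 swaps)
Total swaps: 5


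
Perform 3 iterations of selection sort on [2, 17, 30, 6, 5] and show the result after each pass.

Pass 1: Select minimum 2 at index 0, swap -> [2, 17, 30, 6, 5]
Pass 2: Select minimum 5 at index 4, swap -> [2, 5, 30, 6, 17]
Pass 3: Select minimum 6 at index 3, swap -> [2, 5, 6, 30, 17]


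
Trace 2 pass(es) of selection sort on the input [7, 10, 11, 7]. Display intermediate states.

Pass 1: Select minimum 7 at index 0, swap -> [7, 10, 11, 7]
Pass 2: Select minimum 7 at index 3, swap -> [7, 7, 11, 10]


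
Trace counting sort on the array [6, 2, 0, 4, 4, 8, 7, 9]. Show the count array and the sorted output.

Count array: [1, 0, 1, 0, 2, 0, 1, 1, 1, 1]
(count[i] = number of elements equal to i)
Cumulative count: [1, 1, 2, 2, 4, 4, 5, 6, 7, 8]
Sorted: [0, 2, 4, 4, 6, 7, 8, 9]


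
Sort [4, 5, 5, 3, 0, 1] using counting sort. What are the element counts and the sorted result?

Count array: [1, 1, 0, 1, 1, 2]
(count[i] = number of elements equal to i)
Cumulative count: [1, 2, 2, 3, 4, 6]
Sorted: [0, 1, 3, 4, 5, 5]


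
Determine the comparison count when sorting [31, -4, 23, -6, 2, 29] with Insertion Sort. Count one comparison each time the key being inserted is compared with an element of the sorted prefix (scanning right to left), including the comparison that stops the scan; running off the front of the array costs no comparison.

Insert -4: 31 > -4 (shift), reached front = 1 comparison(s) -> [-4, 31, 23, -6, 2, 29]
Insert 23: 31 > 23 (shift), -4 <= 23 (stop) = 2 comparison(s) -> [-4, 23, 31, -6, 2, 29]
Insert -6: 31 > -6 (shift), 23 > -6 (shift), -4 > -6 (shift), reached front = 3 comparison(s) -> [-6, -4, 23, 31, 2, 29]
Insert 2: 31 > 2 (shift), 23 > 2 (shift), -4 <= 2 (stop) = 3 comparison(s) -> [-6, -4, 2, 23, 31, 29]
Insert 29: 31 > 29 (shift), 23 <= 29 (stop) = 2 comparison(s) -> [-6, -4, 2, 23, 29, 31]
Total comparisons: 1 + 2 + 3 + 3 + 2 = 11


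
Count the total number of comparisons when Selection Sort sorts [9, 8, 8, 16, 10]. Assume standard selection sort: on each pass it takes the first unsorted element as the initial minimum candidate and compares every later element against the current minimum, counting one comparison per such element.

Pass 1: scan indices 1..4 for the minimum = 4 comparison(s); min is 8, place at index 0 -> [8, 9, 8, 16, 10]
Pass 2: scan indices 2..4 for the minimum = 3 comparison(s); min is 8, place at index 1 -> [8, 8, 9, 16, 10]
Pass 3: scan indices 3..4 for the minimum = 2 comparison(s); min is 9, place at index 2 -> [8, 8, 9, 16, 10]
Pass 4: scan indices 4..4 for the minimum = 1 comparison(s); min is 10, place at index 3 -> [8, 8, 9, 10, 16]
Selection sort always scans the whole unsorted suffix, so the count is (n-1) + (n-2) + ... + 1 = n(n-1)/2 = 5*4/2 = 10 regardless of the input order.
Total comparisons: 4 + 3 + 2 + 1 = 10


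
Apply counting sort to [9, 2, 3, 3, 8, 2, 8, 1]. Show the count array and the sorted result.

Count array: [0, 1, 2, 2, 0, 0, 0, 0, 2, 1]
(count[i] = number of elements equal to i)
Cumulative count: [0, 1, 3, 5, 5, 5, 5, 5, 7, 8]
Sorted: [1, 2, 2, 3, 3, 8, 8, 9]


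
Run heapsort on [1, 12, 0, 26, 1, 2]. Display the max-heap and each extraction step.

Build heap: [26, 12, 2, 1, 1, 0]
Extract 26: [12, 1, 2, 0, 1, 26]
Extract 12: [2, 1, 1, 0, 12, 26]
Extract 2: [1, 0, 1, 2, 12, 26]
Extract 1: [1, 0, 1, 2, 12, 26]
Extract 1: [0, 1, 1, 2, 12, 26]


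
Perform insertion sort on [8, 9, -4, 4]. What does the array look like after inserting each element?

First element 8 is already 'sorted'
Insert 9: shifted 0 elements -> [8, 9, -4, 4]
Insert -4: shifted 2 elements -> [-4, 8, 9, 4]
Insert 4: shifted 2 elements -> [-4, 4, 8, 9]


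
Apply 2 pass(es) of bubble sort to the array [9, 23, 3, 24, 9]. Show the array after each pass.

After pass 1: [9, 3, 23, 9, 24] (2 swaps)
After pass 2: [3, 9, 9, 23, 24] (2 swaps)
Total swaps: 4


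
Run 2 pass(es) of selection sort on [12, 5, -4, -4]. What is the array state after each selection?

Pass 1: Select minimum -4 at index 2, swap -> [-4, 5, 12, -4]
Pass 2: Select minimum -4 at index 3, swap -> [-4, -4, 12, 5]


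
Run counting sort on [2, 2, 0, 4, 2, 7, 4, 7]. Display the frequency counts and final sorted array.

Count array: [1, 0, 3, 0, 2, 0, 0, 2]
(count[i] = number of elements equal to i)
Cumulative count: [1, 1, 4, 4, 6, 6, 6, 8]
Sorted: [0, 2, 2, 2, 4, 4, 7, 7]


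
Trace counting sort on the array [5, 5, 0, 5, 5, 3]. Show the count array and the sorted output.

Count array: [1, 0, 0, 1, 0, 4]
(count[i] = number of elements equal to i)
Cumulative count: [1, 1, 1, 2, 2, 6]
Sorted: [0, 3, 5, 5, 5, 5]


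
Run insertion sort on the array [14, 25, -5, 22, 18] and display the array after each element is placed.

First element 14 is already 'sorted'
Insert 25: shifted 0 elements -> [14, 25, -5, 22, 18]
Insert -5: shifted 2 elements -> [-5, 14, 25, 22, 18]
Insert 22: shifted 1 elements -> [-5, 14, 22, 25, 18]
Insert 18: shifted 2 elements -> [-5, 14, 18, 22, 25]


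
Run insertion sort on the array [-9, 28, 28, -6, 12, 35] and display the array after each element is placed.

First element -9 is already 'sorted'
Insert 28: shifted 0 elements -> [-9, 28, 28, -6, 12, 35]
Insert 28: shifted 0 elements -> [-9, 28, 28, -6, 12, 35]
Insert -6: shifted 2 elements -> [-9, -6, 28, 28, 12, 35]
Insert 12: shifted 2 elements -> [-9, -6, 12, 28, 28, 35]
Insert 35: shifted 0 elements -> [-9, -6, 12, 28, 28, 35]


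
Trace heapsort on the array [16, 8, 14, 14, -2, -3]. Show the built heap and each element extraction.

Build heap: [16, 14, 14, 8, -2, -3]
Extract 16: [14, 8, 14, -3, -2, 16]
Extract 14: [14, 8, -2, -3, 14, 16]
Extract 14: [8, -3, -2, 14, 14, 16]
Extract 8: [-2, -3, 8, 14, 14, 16]
Extract -2: [-3, -2, 8, 14, 14, 16]


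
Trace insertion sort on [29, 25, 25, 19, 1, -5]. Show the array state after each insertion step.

First element 29 is already 'sorted'
Insert 25: shifted 1 elements -> [25, 29, 25, 19, 1, -5]
Insert 25: shifted 1 elements -> [25, 25, 29, 19, 1, -5]
Insert 19: shifted 3 elements -> [19, 25, 25, 29, 1, -5]
Insert 1: shifted 4 elements -> [1, 19, 25, 25, 29, -5]
Insert -5: shifted 5 elements -> [-5, 1, 19, 25, 25, 29]


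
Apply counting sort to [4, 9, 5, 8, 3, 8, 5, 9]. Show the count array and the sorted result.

Count array: [0, 0, 0, 1, 1, 2, 0, 0, 2, 2]
(count[i] = number of elements equal to i)
Cumulative count: [0, 0, 0, 1, 2, 4, 4, 4, 6, 8]
Sorted: [3, 4, 5, 5, 8, 8, 9, 9]


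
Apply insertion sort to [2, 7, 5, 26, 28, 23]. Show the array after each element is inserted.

First element 2 is already 'sorted'
Insert 7: shifted 0 elements -> [2, 7, 5, 26, 28, 23]
Insert 5: shifted 1 elements -> [2, 5, 7, 26, 28, 23]
Insert 26: shifted 0 elements -> [2, 5, 7, 26, 28, 23]
Insert 28: shifted 0 elements -> [2, 5, 7, 26, 28, 23]
Insert 23: shifted 2 elements -> [2, 5, 7, 23, 26, 28]


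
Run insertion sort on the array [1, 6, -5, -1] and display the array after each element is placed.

First element 1 is already 'sorted'
Insert 6: shifted 0 elements -> [1, 6, -5, -1]
Insert -5: shifted 2 elements -> [-5, 1, 6, -1]
Insert -1: shifted 2 elements -> [-5, -1, 1, 6]


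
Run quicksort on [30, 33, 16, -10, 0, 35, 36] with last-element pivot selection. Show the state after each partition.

Partition 1: pivot=36 at index 6 -> [30, 33, 16, -10, 0, 35, 36]
Partition 2: pivot=35 at index 5 -> [30, 33, 16, -10, 0, 35, 36]
Partition 3: pivot=0 at index 1 -> [-10, 0, 16, 30, 33, 35, 36]
Partition 4: pivot=33 at index 4 -> [-10, 0, 16, 30, 33, 35, 36]
Partition 5: pivot=30 at index 3 -> [-10, 0, 16, 30, 33, 35, 36]


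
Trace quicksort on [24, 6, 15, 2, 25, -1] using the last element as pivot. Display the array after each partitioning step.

Partition 1: pivot=-1 at index 0 -> [-1, 6, 15, 2, 25, 24]
Partition 2: pivot=24 at index 4 -> [-1, 6, 15, 2, 24, 25]
Partition 3: pivot=2 at index 1 -> [-1, 2, 15, 6, 24, 25]
Partition 4: pivot=6 at index 2 -> [-1, 2, 6, 15, 24, 25]


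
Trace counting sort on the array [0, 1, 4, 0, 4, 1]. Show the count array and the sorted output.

Count array: [2, 2, 0, 0, 2]
(count[i] = number of elements equal to i)
Cumulative count: [2, 4, 4, 4, 6]
Sorted: [0, 0, 1, 1, 4, 4]


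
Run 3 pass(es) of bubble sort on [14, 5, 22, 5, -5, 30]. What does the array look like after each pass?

After pass 1: [5, 14, 5, -5, 22, 30] (3 swaps)
After pass 2: [5, 5, -5, 14, 22, 30] (2 swaps)
After pass 3: [5, -5, 5, 14, 22, 30] (1 swaps)
Total swaps: 6


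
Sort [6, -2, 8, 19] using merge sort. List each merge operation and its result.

Divide and conquer:
  Merge [6] + [-2] -> [-2, 6]
  Merge [8] + [19] -> [8, 19]
  Merge [-2, 6] + [8, 19] -> [-2, 6, 8, 19]


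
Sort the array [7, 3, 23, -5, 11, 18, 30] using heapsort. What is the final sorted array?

Build heap: [30, 11, 23, -5, 3, 18, 7]
Extract 30: [23, 11, 18, -5, 3, 7, 30]
Extract 23: [18, 11, 7, -5, 3, 23, 30]
Extract 18: [11, 3, 7, -5, 18, 23, 30]
Extract 11: [7, 3, -5, 11, 18, 23, 30]
Extract 7: [3, -5, 7, 11, 18, 23, 30]
Extract 3: [-5, 3, 7, 11, 18, 23, 30]


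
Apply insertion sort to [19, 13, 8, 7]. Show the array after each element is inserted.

First element 19 is already 'sorted'
Insert 13: shifted 1 elements -> [13, 19, 8, 7]
Insert 8: shifted 2 elements -> [8, 13, 19, 7]
Insert 7: shifted 3 elements -> [7, 8, 13, 19]


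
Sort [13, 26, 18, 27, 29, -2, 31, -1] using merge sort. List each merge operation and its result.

Divide and conquer:
  Merge [13] + [26] -> [13, 26]
  Merge [18] + [27] -> [18, 27]
  Merge [13, 26] + [18, 27] -> [13, 18, 26, 27]
  Merge [29] + [-2] -> [-2, 29]
  Merge [31] + [-1] -> [-1, 31]
  Merge [-2, 29] + [-1, 31] -> [-2, -1, 29, 31]
  Merge [13, 18, 26, 27] + [-2, -1, 29, 31] -> [-2, -1, 13, 18, 26, 27, 29, 31]


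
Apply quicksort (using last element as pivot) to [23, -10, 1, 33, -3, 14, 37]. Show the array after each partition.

Partition 1: pivot=37 at index 6 -> [23, -10, 1, 33, -3, 14, 37]
Partition 2: pivot=14 at index 3 -> [-10, 1, -3, 14, 23, 33, 37]
Partition 3: pivot=-3 at index 1 -> [-10, -3, 1, 14, 23, 33, 37]
Partition 4: pivot=33 at index 5 -> [-10, -3, 1, 14, 23, 33, 37]


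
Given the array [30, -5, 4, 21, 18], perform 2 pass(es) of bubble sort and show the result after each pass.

After pass 1: [-5, 4, 21, 18, 30] (4 swaps)
After pass 2: [-5, 4, 18, 21, 30] (1 swaps)
Total swaps: 5


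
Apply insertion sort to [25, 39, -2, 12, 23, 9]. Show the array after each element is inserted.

First element 25 is already 'sorted'
Insert 39: shifted 0 elements -> [25, 39, -2, 12, 23, 9]
Insert -2: shifted 2 elements -> [-2, 25, 39, 12, 23, 9]
Insert 12: shifted 2 elements -> [-2, 12, 25, 39, 23, 9]
Insert 23: shifted 2 elements -> [-2, 12, 23, 25, 39, 9]
Insert 9: shifted 4 elements -> [-2, 9, 12, 23, 25, 39]


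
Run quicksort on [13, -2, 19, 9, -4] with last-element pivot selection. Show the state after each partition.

Partition 1: pivot=-4 at index 0 -> [-4, -2, 19, 9, 13]
Partition 2: pivot=13 at index 3 -> [-4, -2, 9, 13, 19]
Partition 3: pivot=9 at index 2 -> [-4, -2, 9, 13, 19]


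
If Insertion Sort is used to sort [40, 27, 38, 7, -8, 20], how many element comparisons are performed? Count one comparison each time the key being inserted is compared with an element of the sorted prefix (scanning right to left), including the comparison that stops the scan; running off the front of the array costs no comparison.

Insert 27: 40 > 27 (shift), reached front = 1 comparison(s) -> [27, 40, 38, 7, -8, 20]
Insert 38: 40 > 38 (shift), 27 <= 38 (stop) = 2 comparison(s) -> [27, 38, 40, 7, -8, 20]
Insert 7: 40 > 7 (shift), 38 > 7 (shift), 27 > 7 (shift), reached front = 3 comparison(s) -> [7, 27, 38, 40, -8, 20]
Insert -8: 40 > -8 (shift), 38 > -8 (shift), 27 > -8 (shift), 7 > -8 (shift), reached front = 4 comparison(s) -> [-8, 7, 27, 38, 40, 20]
Insert 20: 40 > 20 (shift), 38 > 20 (shift), 27 > 20 (shift), 7 <= 20 (stop) = 4 comparison(s) -> [-8, 7, 20, 27, 38, 40]
Total comparisons: 1 + 2 + 3 + 4 + 4 = 14


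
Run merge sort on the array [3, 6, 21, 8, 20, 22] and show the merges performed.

Divide and conquer:
  Merge [6] + [21] -> [6, 21]
  Merge [3] + [6, 21] -> [3, 6, 21]
  Merge [20] + [22] -> [20, 22]
  Merge [8] + [20, 22] -> [8, 20, 22]
  Merge [3, 6, 21] + [8, 20, 22] -> [3, 6, 8, 20, 21, 22]


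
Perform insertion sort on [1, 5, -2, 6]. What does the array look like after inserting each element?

First element 1 is already 'sorted'
Insert 5: shifted 0 elements -> [1, 5, -2, 6]
Insert -2: shifted 2 elements -> [-2, 1, 5, 6]
Insert 6: shifted 0 elements -> [-2, 1, 5, 6]


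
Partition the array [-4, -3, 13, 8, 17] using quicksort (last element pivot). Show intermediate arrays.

Partition 1: pivot=17 at index 4 -> [-4, -3, 13, 8, 17]
Partition 2: pivot=8 at index 2 -> [-4, -3, 8, 13, 17]
Partition 3: pivot=-3 at index 1 -> [-4, -3, 8, 13, 17]


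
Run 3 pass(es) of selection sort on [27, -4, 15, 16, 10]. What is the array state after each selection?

Pass 1: Select minimum -4 at index 1, swap -> [-4, 27, 15, 16, 10]
Pass 2: Select minimum 10 at index 4, swap -> [-4, 10, 15, 16, 27]
Pass 3: Select minimum 15 at index 2, swap -> [-4, 10, 15, 16, 27]


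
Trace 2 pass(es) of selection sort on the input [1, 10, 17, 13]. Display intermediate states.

Pass 1: Select minimum 1 at index 0, swap -> [1, 10, 17, 13]
Pass 2: Select minimum 10 at index 1, swap -> [1, 10, 17, 13]


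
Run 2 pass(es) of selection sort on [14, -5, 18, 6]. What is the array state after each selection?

Pass 1: Select minimum -5 at index 1, swap -> [-5, 14, 18, 6]
Pass 2: Select minimum 6 at index 3, swap -> [-5, 6, 18, 14]


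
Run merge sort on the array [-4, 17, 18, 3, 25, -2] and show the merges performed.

Divide and conquer:
  Merge [17] + [18] -> [17, 18]
  Merge [-4] + [17, 18] -> [-4, 17, 18]
  Merge [25] + [-2] -> [-2, 25]
  Merge [3] + [-2, 25] -> [-2, 3, 25]
  Merge [-4, 17, 18] + [-2, 3, 25] -> [-4, -2, 3, 17, 18, 25]


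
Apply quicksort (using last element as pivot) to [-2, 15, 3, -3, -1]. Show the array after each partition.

Partition 1: pivot=-1 at index 2 -> [-2, -3, -1, 15, 3]
Partition 2: pivot=-3 at index 0 -> [-3, -2, -1, 15, 3]
Partition 3: pivot=3 at index 3 -> [-3, -2, -1, 3, 15]


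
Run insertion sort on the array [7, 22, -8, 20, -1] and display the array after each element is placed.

First element 7 is already 'sorted'
Insert 22: shifted 0 elements -> [7, 22, -8, 20, -1]
Insert -8: shifted 2 elements -> [-8, 7, 22, 20, -1]
Insert 20: shifted 1 elements -> [-8, 7, 20, 22, -1]
Insert -1: shifted 3 elements -> [-8, -1, 7, 20, 22]


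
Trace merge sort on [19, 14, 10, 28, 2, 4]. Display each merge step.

Divide and conquer:
  Merge [14] + [10] -> [10, 14]
  Merge [19] + [10, 14] -> [10, 14, 19]
  Merge [2] + [4] -> [2, 4]
  Merge [28] + [2, 4] -> [2, 4, 28]
  Merge [10, 14, 19] + [2, 4, 28] -> [2, 4, 10, 14, 19, 28]


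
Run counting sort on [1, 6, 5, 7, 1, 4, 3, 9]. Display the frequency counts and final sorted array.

Count array: [0, 2, 0, 1, 1, 1, 1, 1, 0, 1]
(count[i] = number of elements equal to i)
Cumulative count: [0, 2, 2, 3, 4, 5, 6, 7, 7, 8]
Sorted: [1, 1, 3, 4, 5, 6, 7, 9]


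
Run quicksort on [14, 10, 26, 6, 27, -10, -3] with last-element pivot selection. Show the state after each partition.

Partition 1: pivot=-3 at index 1 -> [-10, -3, 26, 6, 27, 14, 10]
Partition 2: pivot=10 at index 3 -> [-10, -3, 6, 10, 27, 14, 26]
Partition 3: pivot=26 at index 5 -> [-10, -3, 6, 10, 14, 26, 27]


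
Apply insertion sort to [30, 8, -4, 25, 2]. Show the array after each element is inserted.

First element 30 is already 'sorted'
Insert 8: shifted 1 elements -> [8, 30, -4, 25, 2]
Insert -4: shifted 2 elements -> [-4, 8, 30, 25, 2]
Insert 25: shifted 1 elements -> [-4, 8, 25, 30, 2]
Insert 2: shifted 3 elements -> [-4, 2, 8, 25, 30]


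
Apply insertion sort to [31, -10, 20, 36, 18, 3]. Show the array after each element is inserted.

First element 31 is already 'sorted'
Insert -10: shifted 1 elements -> [-10, 31, 20, 36, 18, 3]
Insert 20: shifted 1 elements -> [-10, 20, 31, 36, 18, 3]
Insert 36: shifted 0 elements -> [-10, 20, 31, 36, 18, 3]
Insert 18: shifted 3 elements -> [-10, 18, 20, 31, 36, 3]
Insert 3: shifted 4 elements -> [-10, 3, 18, 20, 31, 36]


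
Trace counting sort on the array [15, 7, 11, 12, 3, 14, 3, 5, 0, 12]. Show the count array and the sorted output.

Count array: [1, 0, 0, 2, 0, 1, 0, 1, 0, 0, 0, 1, 2, 0, 1, 1]
(count[i] = number of elements equal to i)
Cumulative count: [1, 1, 1, 3, 3, 4, 4, 5, 5, 5, 5, 6, 8, 8, 9, 10]
Sorted: [0, 3, 3, 5, 7, 11, 12, 12, 14, 15]


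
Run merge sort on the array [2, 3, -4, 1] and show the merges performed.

Divide and conquer:
  Merge [2] + [3] -> [2, 3]
  Merge [-4] + [1] -> [-4, 1]
  Merge [2, 3] + [-4, 1] -> [-4, 1, 2, 3]


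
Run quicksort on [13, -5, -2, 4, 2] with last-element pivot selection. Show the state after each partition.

Partition 1: pivot=2 at index 2 -> [-5, -2, 2, 4, 13]
Partition 2: pivot=-2 at index 1 -> [-5, -2, 2, 4, 13]
Partition 3: pivot=13 at index 4 -> [-5, -2, 2, 4, 13]


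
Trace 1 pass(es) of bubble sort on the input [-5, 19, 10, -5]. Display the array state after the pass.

After pass 1: [-5, 10, -5, 19] (2 swaps)
Total swaps: 2


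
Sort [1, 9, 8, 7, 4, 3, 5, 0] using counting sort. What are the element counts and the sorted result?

Count array: [1, 1, 0, 1, 1, 1, 0, 1, 1, 1]
(count[i] = number of elements equal to i)
Cumulative count: [1, 2, 2, 3, 4, 5, 5, 6, 7, 8]
Sorted: [0, 1, 3, 4, 5, 7, 8, 9]


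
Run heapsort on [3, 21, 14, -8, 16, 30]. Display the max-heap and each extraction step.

Build heap: [30, 21, 14, -8, 16, 3]
Extract 30: [21, 16, 14, -8, 3, 30]
Extract 21: [16, 3, 14, -8, 21, 30]
Extract 16: [14, 3, -8, 16, 21, 30]
Extract 14: [3, -8, 14, 16, 21, 30]
Extract 3: [-8, 3, 14, 16, 21, 30]


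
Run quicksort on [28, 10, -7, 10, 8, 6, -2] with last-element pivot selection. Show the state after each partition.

Partition 1: pivot=-2 at index 1 -> [-7, -2, 28, 10, 8, 6, 10]
Partition 2: pivot=10 at index 5 -> [-7, -2, 10, 8, 6, 10, 28]
Partition 3: pivot=6 at index 2 -> [-7, -2, 6, 8, 10, 10, 28]
Partition 4: pivot=10 at index 4 -> [-7, -2, 6, 8, 10, 10, 28]


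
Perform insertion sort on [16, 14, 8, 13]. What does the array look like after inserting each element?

First element 16 is already 'sorted'
Insert 14: shifted 1 elements -> [14, 16, 8, 13]
Insert 8: shifted 2 elements -> [8, 14, 16, 13]
Insert 13: shifted 2 elements -> [8, 13, 14, 16]


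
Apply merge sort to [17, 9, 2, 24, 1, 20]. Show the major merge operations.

Divide and conquer:
  Merge [9] + [2] -> [2, 9]
  Merge [17] + [2, 9] -> [2, 9, 17]
  Merge [1] + [20] -> [1, 20]
  Merge [24] + [1, 20] -> [1, 20, 24]
  Merge [2, 9, 17] + [1, 20, 24] -> [1, 2, 9, 17, 20, 24]


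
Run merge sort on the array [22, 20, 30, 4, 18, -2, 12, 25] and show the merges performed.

Divide and conquer:
  Merge [22] + [20] -> [20, 22]
  Merge [30] + [4] -> [4, 30]
  Merge [20, 22] + [4, 30] -> [4, 20, 22, 30]
  Merge [18] + [-2] -> [-2, 18]
  Merge [12] + [25] -> [12, 25]
  Merge [-2, 18] + [12, 25] -> [-2, 12, 18, 25]
  Merge [4, 20, 22, 30] + [-2, 12, 18, 25] -> [-2, 4, 12, 18, 20, 22, 25, 30]


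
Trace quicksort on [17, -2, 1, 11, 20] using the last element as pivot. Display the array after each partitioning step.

Partition 1: pivot=20 at index 4 -> [17, -2, 1, 11, 20]
Partition 2: pivot=11 at index 2 -> [-2, 1, 11, 17, 20]
Partition 3: pivot=1 at index 1 -> [-2, 1, 11, 17, 20]


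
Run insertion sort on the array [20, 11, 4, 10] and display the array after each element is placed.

First element 20 is already 'sorted'
Insert 11: shifted 1 elements -> [11, 20, 4, 10]
Insert 4: shifted 2 elements -> [4, 11, 20, 10]
Insert 10: shifted 2 elements -> [4, 10, 11, 20]


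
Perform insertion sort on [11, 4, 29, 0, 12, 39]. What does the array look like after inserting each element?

First element 11 is already 'sorted'
Insert 4: shifted 1 elements -> [4, 11, 29, 0, 12, 39]
Insert 29: shifted 0 elements -> [4, 11, 29, 0, 12, 39]
Insert 0: shifted 3 elements -> [0, 4, 11, 29, 12, 39]
Insert 12: shifted 1 elements -> [0, 4, 11, 12, 29, 39]
Insert 39: shifted 0 elements -> [0, 4, 11, 12, 29, 39]


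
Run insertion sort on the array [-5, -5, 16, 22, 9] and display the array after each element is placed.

First element -5 is already 'sorted'
Insert -5: shifted 0 elements -> [-5, -5, 16, 22, 9]
Insert 16: shifted 0 elements -> [-5, -5, 16, 22, 9]
Insert 22: shifted 0 elements -> [-5, -5, 16, 22, 9]
Insert 9: shifted 2 elements -> [-5, -5, 9, 16, 22]


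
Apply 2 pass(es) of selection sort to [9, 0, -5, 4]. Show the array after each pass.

Pass 1: Select minimum -5 at index 2, swap -> [-5, 0, 9, 4]
Pass 2: Select minimum 0 at index 1, swap -> [-5, 0, 9, 4]


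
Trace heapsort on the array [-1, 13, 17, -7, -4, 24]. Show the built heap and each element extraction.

Build heap: [24, 13, 17, -7, -4, -1]
Extract 24: [17, 13, -1, -7, -4, 24]
Extract 17: [13, -4, -1, -7, 17, 24]
Extract 13: [-1, -4, -7, 13, 17, 24]
Extract -1: [-4, -7, -1, 13, 17, 24]
Extract -4: [-7, -4, -1, 13, 17, 24]


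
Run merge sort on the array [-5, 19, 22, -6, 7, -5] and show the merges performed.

Divide and conquer:
  Merge [19] + [22] -> [19, 22]
  Merge [-5] + [19, 22] -> [-5, 19, 22]
  Merge [7] + [-5] -> [-5, 7]
  Merge [-6] + [-5, 7] -> [-6, -5, 7]
  Merge [-5, 19, 22] + [-6, -5, 7] -> [-6, -5, -5, 7, 19, 22]


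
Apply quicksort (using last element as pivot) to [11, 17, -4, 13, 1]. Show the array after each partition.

Partition 1: pivot=1 at index 1 -> [-4, 1, 11, 13, 17]
Partition 2: pivot=17 at index 4 -> [-4, 1, 11, 13, 17]
Partition 3: pivot=13 at index 3 -> [-4, 1, 11, 13, 17]


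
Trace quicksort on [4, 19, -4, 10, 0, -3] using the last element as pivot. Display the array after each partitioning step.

Partition 1: pivot=-3 at index 1 -> [-4, -3, 4, 10, 0, 19]
Partition 2: pivot=19 at index 5 -> [-4, -3, 4, 10, 0, 19]
Partition 3: pivot=0 at index 2 -> [-4, -3, 0, 10, 4, 19]
Partition 4: pivot=4 at index 3 -> [-4, -3, 0, 4, 10, 19]


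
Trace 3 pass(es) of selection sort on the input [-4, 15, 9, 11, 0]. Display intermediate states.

Pass 1: Select minimum -4 at index 0, swap -> [-4, 15, 9, 11, 0]
Pass 2: Select minimum 0 at index 4, swap -> [-4, 0, 9, 11, 15]
Pass 3: Select minimum 9 at index 2, swap -> [-4, 0, 9, 11, 15]


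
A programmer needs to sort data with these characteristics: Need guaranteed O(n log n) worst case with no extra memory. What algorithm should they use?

Best choice: Heapsort
Reason: Heapsort is O(n log n) worst case and sorts in-place; quicksort can degrade to O(n^2)


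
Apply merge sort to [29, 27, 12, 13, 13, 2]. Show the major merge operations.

Divide and conquer:
  Merge [27] + [12] -> [12, 27]
  Merge [29] + [12, 27] -> [12, 27, 29]
  Merge [13] + [2] -> [2, 13]
  Merge [13] + [2, 13] -> [2, 13, 13]
  Merge [12, 27, 29] + [2, 13, 13] -> [2, 12, 13, 13, 27, 29]


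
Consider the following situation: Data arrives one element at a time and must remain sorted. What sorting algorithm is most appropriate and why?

Best choice: Insertion sort
Reason: Insertion sort naturally handles online/streaming input by inserting each new element into sorted position


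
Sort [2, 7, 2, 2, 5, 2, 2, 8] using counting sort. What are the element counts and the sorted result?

Count array: [0, 0, 5, 0, 0, 1, 0, 1, 1]
(count[i] = number of elements equal to i)
Cumulative count: [0, 0, 5, 5, 5, 6, 6, 7, 8]
Sorted: [2, 2, 2, 2, 2, 5, 7, 8]


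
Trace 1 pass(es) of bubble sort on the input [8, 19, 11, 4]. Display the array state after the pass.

After pass 1: [8, 11, 4, 19] (2 swaps)
Total swaps: 2


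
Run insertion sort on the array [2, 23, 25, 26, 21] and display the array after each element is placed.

First element 2 is already 'sorted'
Insert 23: shifted 0 elements -> [2, 23, 25, 26, 21]
Insert 25: shifted 0 elements -> [2, 23, 25, 26, 21]
Insert 26: shifted 0 elements -> [2, 23, 25, 26, 21]
Insert 21: shifted 3 elements -> [2, 21, 23, 25, 26]


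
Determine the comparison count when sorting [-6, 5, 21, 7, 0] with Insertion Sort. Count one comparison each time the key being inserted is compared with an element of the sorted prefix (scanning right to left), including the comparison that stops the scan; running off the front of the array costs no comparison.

Insert 5: -6 <= 5 (stop) = 1 comparison(s) -> [-6, 5, 21, 7, 0]
Insert 21: 5 <= 21 (stop) = 1 comparison(s) -> [-6, 5, 21, 7, 0]
Insert 7: 21 > 7 (shift), 5 <= 7 (stop) = 2 comparison(s) -> [-6, 5, 7, 21, 0]
Insert 0: 21 > 0 (shift), 7 > 0 (shift), 5 > 0 (shift), -6 <= 0 (stop) = 4 comparison(s) -> [-6, 0, 5, 7, 21]
Total comparisons: 1 + 1 + 2 + 4 = 8


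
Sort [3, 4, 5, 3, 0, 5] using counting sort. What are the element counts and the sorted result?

Count array: [1, 0, 0, 2, 1, 2]
(count[i] = number of elements equal to i)
Cumulative count: [1, 1, 1, 3, 4, 6]
Sorted: [0, 3, 3, 4, 5, 5]


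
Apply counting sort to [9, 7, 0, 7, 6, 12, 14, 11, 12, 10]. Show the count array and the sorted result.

Count array: [1, 0, 0, 0, 0, 0, 1, 2, 0, 1, 1, 1, 2, 0, 1]
(count[i] = number of elements equal to i)
Cumulative count: [1, 1, 1, 1, 1, 1, 2, 4, 4, 5, 6, 7, 9, 9, 10]
Sorted: [0, 6, 7, 7, 9, 10, 11, 12, 12, 14]


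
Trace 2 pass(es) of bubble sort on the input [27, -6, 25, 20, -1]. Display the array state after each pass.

After pass 1: [-6, 25, 20, -1, 27] (4 swaps)
After pass 2: [-6, 20, -1, 25, 27] (2 swaps)
Total swaps: 6


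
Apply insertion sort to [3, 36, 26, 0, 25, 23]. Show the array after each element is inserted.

First element 3 is already 'sorted'
Insert 36: shifted 0 elements -> [3, 36, 26, 0, 25, 23]
Insert 26: shifted 1 elements -> [3, 26, 36, 0, 25, 23]
Insert 0: shifted 3 elements -> [0, 3, 26, 36, 25, 23]
Insert 25: shifted 2 elements -> [0, 3, 25, 26, 36, 23]
Insert 23: shifted 3 elements -> [0, 3, 23, 25, 26, 36]


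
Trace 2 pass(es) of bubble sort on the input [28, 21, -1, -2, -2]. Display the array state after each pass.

After pass 1: [21, -1, -2, -2, 28] (4 swaps)
After pass 2: [-1, -2, -2, 21, 28] (3 swaps)
Total swaps: 7


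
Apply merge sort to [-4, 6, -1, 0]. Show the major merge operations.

Divide and conquer:
  Merge [-4] + [6] -> [-4, 6]
  Merge [-1] + [0] -> [-1, 0]
  Merge [-4, 6] + [-1, 0] -> [-4, -1, 0, 6]


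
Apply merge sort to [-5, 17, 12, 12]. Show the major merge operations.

Divide and conquer:
  Merge [-5] + [17] -> [-5, 17]
  Merge [12] + [12] -> [12, 12]
  Merge [-5, 17] + [12, 12] -> [-5, 12, 12, 17]


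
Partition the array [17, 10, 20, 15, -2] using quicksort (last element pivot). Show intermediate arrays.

Partition 1: pivot=-2 at index 0 -> [-2, 10, 20, 15, 17]
Partition 2: pivot=17 at index 3 -> [-2, 10, 15, 17, 20]
Partition 3: pivot=15 at index 2 -> [-2, 10, 15, 17, 20]


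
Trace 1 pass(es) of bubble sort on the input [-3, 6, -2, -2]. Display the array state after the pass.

After pass 1: [-3, -2, -2, 6] (2 swaps)
Total swaps: 2


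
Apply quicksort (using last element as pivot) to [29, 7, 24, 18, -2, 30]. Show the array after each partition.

Partition 1: pivot=30 at index 5 -> [29, 7, 24, 18, -2, 30]
Partition 2: pivot=-2 at index 0 -> [-2, 7, 24, 18, 29, 30]
Partition 3: pivot=29 at index 4 -> [-2, 7, 24, 18, 29, 30]
Partition 4: pivot=18 at index 2 -> [-2, 7, 18, 24, 29, 30]


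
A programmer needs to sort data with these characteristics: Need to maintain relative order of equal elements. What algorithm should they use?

Best choice: Merge sort or Insertion sort
Reason: Both are stable; quicksort and heapsort are not stable


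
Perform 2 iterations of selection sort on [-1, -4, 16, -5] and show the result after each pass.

Pass 1: Select minimum -5 at index 3, swap -> [-5, -4, 16, -1]
Pass 2: Select minimum -4 at index 1, swap -> [-5, -4, 16, -1]


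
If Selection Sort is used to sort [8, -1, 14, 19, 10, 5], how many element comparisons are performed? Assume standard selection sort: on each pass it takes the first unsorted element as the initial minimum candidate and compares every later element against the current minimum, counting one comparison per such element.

Pass 1: scan indices 1..5 for the minimum = 5 comparison(s); min is -1, place at index 0 -> [-1, 8, 14, 19, 10, 5]
Pass 2: scan indices 2..5 for the minimum = 4 comparison(s); min is 5, place at index 1 -> [-1, 5, 14, 19, 10, 8]
Pass 3: scan indices 3..5 for the minimum = 3 comparison(s); min is 8, place at index 2 -> [-1, 5, 8, 19, 10, 14]
Pass 4: scan indices 4..5 for the minimum = 2 comparison(s); min is 10, place at index 3 -> [-1, 5, 8, 10, 19, 14]
Pass 5: scan indices 5..5 for the minimum = 1 comparison(s); min is 14, place at index 4 -> [-1, 5, 8, 10, 14, 19]
Selection sort always scans the whole unsorted suffix, so the count is (n-1) + (n-2) + ... + 1 = n(n-1)/2 = 6*5/2 = 15 regardless of the input order.
Total comparisons: 5 + 4 + 3 + 2 + 1 = 15


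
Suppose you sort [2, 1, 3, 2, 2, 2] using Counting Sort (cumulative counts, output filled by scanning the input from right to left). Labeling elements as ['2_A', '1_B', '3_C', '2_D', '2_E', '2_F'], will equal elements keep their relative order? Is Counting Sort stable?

Trace Counting Sort on the labeled array (the key is the number; the letter only tracks identity):
  Counts for values 0..3: [0, 1, 4, 1]
  Cumulative counts: [0, 1, 5, 6]
  Scan right to left: place 2_F at output index 4
  Scan right to left: place 2_E at output index 3
  Scan right to left: place 2_D at output index 2
  Scan right to left: place 3_C at output index 5
  Scan right to left: place 1_B at output index 0
  Scan right to left: place 2_A at output index 1
  Output: [1_B, 2_A, 2_D, 2_E, 2_F, 3_C]
Equal keys:
  value 2: originally 2_A, 2_D, 2_E, 2_F; after sorting 2_A, 2_D, 2_E, 2_F -> order preserved
All equal keys kept their original relative order. Counting Sort is stable: scanning the input right to left with decreasing cumulative counts places later duplicates at later output positions.
Answer: Stable


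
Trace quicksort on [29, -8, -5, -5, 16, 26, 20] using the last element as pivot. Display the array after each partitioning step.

Partition 1: pivot=20 at index 4 -> [-8, -5, -5, 16, 20, 26, 29]
Partition 2: pivot=16 at index 3 -> [-8, -5, -5, 16, 20, 26, 29]
Partition 3: pivot=-5 at index 2 -> [-8, -5, -5, 16, 20, 26, 29]
Partition 4: pivot=-5 at index 1 -> [-8, -5, -5, 16, 20, 26, 29]
Partition 5: pivot=29 at index 6 -> [-8, -5, -5, 16, 20, 26, 29]


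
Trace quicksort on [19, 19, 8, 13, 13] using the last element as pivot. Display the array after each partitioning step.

Partition 1: pivot=13 at index 2 -> [8, 13, 13, 19, 19]
Partition 2: pivot=13 at index 1 -> [8, 13, 13, 19, 19]
Partition 3: pivot=19 at index 4 -> [8, 13, 13, 19, 19]


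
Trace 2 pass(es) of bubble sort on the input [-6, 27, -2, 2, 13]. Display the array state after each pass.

After pass 1: [-6, -2, 2, 13, 27] (3 swaps)
After pass 2: [-6, -2, 2, 13, 27] (0 swaps)
Total swaps: 3


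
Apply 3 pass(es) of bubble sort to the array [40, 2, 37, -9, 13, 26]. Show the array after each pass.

After pass 1: [2, 37, -9, 13, 26, 40] (5 swaps)
After pass 2: [2, -9, 13, 26, 37, 40] (3 swaps)
After pass 3: [-9, 2, 13, 26, 37, 40] (1 swaps)
Total swaps: 9


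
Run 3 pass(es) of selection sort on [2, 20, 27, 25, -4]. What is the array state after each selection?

Pass 1: Select minimum -4 at index 4, swap -> [-4, 20, 27, 25, 2]
Pass 2: Select minimum 2 at index 4, swap -> [-4, 2, 27, 25, 20]
Pass 3: Select minimum 20 at index 4, swap -> [-4, 2, 20, 25, 27]


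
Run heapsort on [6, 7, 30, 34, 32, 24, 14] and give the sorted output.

Build heap: [34, 32, 30, 7, 6, 24, 14]
Extract 34: [32, 14, 30, 7, 6, 24, 34]
Extract 32: [30, 14, 24, 7, 6, 32, 34]
Extract 30: [24, 14, 6, 7, 30, 32, 34]
Extract 24: [14, 7, 6, 24, 30, 32, 34]
Extract 14: [7, 6, 14, 24, 30, 32, 34]
Extract 7: [6, 7, 14, 24, 30, 32, 34]


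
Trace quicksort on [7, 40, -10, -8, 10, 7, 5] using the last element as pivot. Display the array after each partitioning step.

Partition 1: pivot=5 at index 2 -> [-10, -8, 5, 40, 10, 7, 7]
Partition 2: pivot=-8 at index 1 -> [-10, -8, 5, 40, 10, 7, 7]
Partition 3: pivot=7 at index 4 -> [-10, -8, 5, 7, 7, 40, 10]
Partition 4: pivot=10 at index 5 -> [-10, -8, 5, 7, 7, 10, 40]


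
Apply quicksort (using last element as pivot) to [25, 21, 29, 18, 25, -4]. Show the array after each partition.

Partition 1: pivot=-4 at index 0 -> [-4, 21, 29, 18, 25, 25]
Partition 2: pivot=25 at index 4 -> [-4, 21, 18, 25, 25, 29]
Partition 3: pivot=25 at index 3 -> [-4, 21, 18, 25, 25, 29]
Partition 4: pivot=18 at index 1 -> [-4, 18, 21, 25, 25, 29]


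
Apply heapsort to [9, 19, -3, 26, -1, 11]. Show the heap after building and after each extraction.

Build heap: [26, 19, 11, 9, -1, -3]
Extract 26: [19, 9, 11, -3, -1, 26]
Extract 19: [11, 9, -1, -3, 19, 26]
Extract 11: [9, -3, -1, 11, 19, 26]
Extract 9: [-1, -3, 9, 11, 19, 26]
Extract -1: [-3, -1, 9, 11, 19, 26]


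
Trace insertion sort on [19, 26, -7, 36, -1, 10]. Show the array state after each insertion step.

First element 19 is already 'sorted'
Insert 26: shifted 0 elements -> [19, 26, -7, 36, -1, 10]
Insert -7: shifted 2 elements -> [-7, 19, 26, 36, -1, 10]
Insert 36: shifted 0 elements -> [-7, 19, 26, 36, -1, 10]
Insert -1: shifted 3 elements -> [-7, -1, 19, 26, 36, 10]
Insert 10: shifted 3 elements -> [-7, -1, 10, 19, 26, 36]


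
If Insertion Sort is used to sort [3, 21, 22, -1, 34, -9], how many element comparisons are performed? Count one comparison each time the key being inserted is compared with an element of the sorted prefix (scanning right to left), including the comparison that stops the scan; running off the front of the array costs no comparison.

Insert 21: 3 <= 21 (stop) = 1 comparison(s) -> [3, 21, 22, -1, 34, -9]
Insert 22: 21 <= 22 (stop) = 1 comparison(s) -> [3, 21, 22, -1, 34, -9]
Insert -1: 22 > -1 (shift), 21 > -1 (shift), 3 > -1 (shift), reached front = 3 comparison(s) -> [-1, 3, 21, 22, 34, -9]
Insert 34: 22 <= 34 (stop) = 1 comparison(s) -> [-1, 3, 21, 22, 34, -9]
Insert -9: 34 > -9 (shift), 22 > -9 (shift), 21 > -9 (shift), 3 > -9 (shift), -1 > -9 (shift), reached front = 5 comparison(s) -> [-9, -1, 3, 21, 22, 34]
Total comparisons: 1 + 1 + 3 + 1 + 5 = 11


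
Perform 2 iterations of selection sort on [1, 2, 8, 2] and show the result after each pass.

Pass 1: Select minimum 1 at index 0, swap -> [1, 2, 8, 2]
Pass 2: Select minimum 2 at index 1, swap -> [1, 2, 8, 2]


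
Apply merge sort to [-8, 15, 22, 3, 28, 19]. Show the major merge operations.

Divide and conquer:
  Merge [15] + [22] -> [15, 22]
  Merge [-8] + [15, 22] -> [-8, 15, 22]
  Merge [28] + [19] -> [19, 28]
  Merge [3] + [19, 28] -> [3, 19, 28]
  Merge [-8, 15, 22] + [3, 19, 28] -> [-8, 3, 15, 19, 22, 28]


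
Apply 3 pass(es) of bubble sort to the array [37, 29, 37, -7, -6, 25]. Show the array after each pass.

After pass 1: [29, 37, -7, -6, 25, 37] (4 swaps)
After pass 2: [29, -7, -6, 25, 37, 37] (3 swaps)
After pass 3: [-7, -6, 25, 29, 37, 37] (3 swaps)
Total swaps: 10


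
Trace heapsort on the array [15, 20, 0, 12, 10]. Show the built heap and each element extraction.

Build heap: [20, 15, 0, 12, 10]
Extract 20: [15, 12, 0, 10, 20]
Extract 15: [12, 10, 0, 15, 20]
Extract 12: [10, 0, 12, 15, 20]
Extract 10: [0, 10, 12, 15, 20]


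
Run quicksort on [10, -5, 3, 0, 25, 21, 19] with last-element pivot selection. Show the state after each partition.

Partition 1: pivot=19 at index 4 -> [10, -5, 3, 0, 19, 21, 25]
Partition 2: pivot=0 at index 1 -> [-5, 0, 3, 10, 19, 21, 25]
Partition 3: pivot=10 at index 3 -> [-5, 0, 3, 10, 19, 21, 25]
Partition 4: pivot=25 at index 6 -> [-5, 0, 3, 10, 19, 21, 25]


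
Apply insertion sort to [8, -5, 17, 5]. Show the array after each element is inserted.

First element 8 is already 'sorted'
Insert -5: shifted 1 elements -> [-5, 8, 17, 5]
Insert 17: shifted 0 elements -> [-5, 8, 17, 5]
Insert 5: shifted 2 elements -> [-5, 5, 8, 17]


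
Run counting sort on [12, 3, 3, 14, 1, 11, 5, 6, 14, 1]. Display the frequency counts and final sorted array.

Count array: [0, 2, 0, 2, 0, 1, 1, 0, 0, 0, 0, 1, 1, 0, 2]
(count[i] = number of elements equal to i)
Cumulative count: [0, 2, 2, 4, 4, 5, 6, 6, 6, 6, 6, 7, 8, 8, 10]
Sorted: [1, 1, 3, 3, 5, 6, 11, 12, 14, 14]


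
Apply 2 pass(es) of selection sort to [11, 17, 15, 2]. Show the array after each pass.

Pass 1: Select minimum 2 at index 3, swap -> [2, 17, 15, 11]
Pass 2: Select minimum 11 at index 3, swap -> [2, 11, 15, 17]


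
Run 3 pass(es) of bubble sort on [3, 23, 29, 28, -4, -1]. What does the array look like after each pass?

After pass 1: [3, 23, 28, -4, -1, 29] (3 swaps)
After pass 2: [3, 23, -4, -1, 28, 29] (2 swaps)
After pass 3: [3, -4, -1, 23, 28, 29] (2 swaps)
Total swaps: 7


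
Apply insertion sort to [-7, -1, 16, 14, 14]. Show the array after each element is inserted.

First element -7 is already 'sorted'
Insert -1: shifted 0 elements -> [-7, -1, 16, 14, 14]
Insert 16: shifted 0 elements -> [-7, -1, 16, 14, 14]
Insert 14: shifted 1 elements -> [-7, -1, 14, 16, 14]
Insert 14: shifted 1 elements -> [-7, -1, 14, 14, 16]


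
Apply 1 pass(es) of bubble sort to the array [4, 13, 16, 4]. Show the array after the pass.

After pass 1: [4, 13, 4, 16] (1 swaps)
Total swaps: 1


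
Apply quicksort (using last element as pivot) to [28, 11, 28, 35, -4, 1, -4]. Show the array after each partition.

Partition 1: pivot=-4 at index 1 -> [-4, -4, 28, 35, 28, 1, 11]
Partition 2: pivot=11 at index 3 -> [-4, -4, 1, 11, 28, 28, 35]
Partition 3: pivot=35 at index 6 -> [-4, -4, 1, 11, 28, 28, 35]
Partition 4: pivot=28 at index 5 -> [-4, -4, 1, 11, 28, 28, 35]


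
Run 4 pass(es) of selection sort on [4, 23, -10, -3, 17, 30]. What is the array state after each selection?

Pass 1: Select minimum -10 at index 2, swap -> [-10, 23, 4, -3, 17, 30]
Pass 2: Select minimum -3 at index 3, swap -> [-10, -3, 4, 23, 17, 30]
Pass 3: Select minimum 4 at index 2, swap -> [-10, -3, 4, 23, 17, 30]
Pass 4: Select minimum 17 at index 4, swap -> [-10, -3, 4, 17, 23, 30]
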